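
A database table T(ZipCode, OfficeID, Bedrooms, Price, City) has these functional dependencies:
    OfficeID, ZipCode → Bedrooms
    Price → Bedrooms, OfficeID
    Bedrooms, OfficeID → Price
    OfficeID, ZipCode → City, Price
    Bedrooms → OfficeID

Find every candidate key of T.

{Bedrooms, ZipCode}, {OfficeID, ZipCode}, {Price, ZipCode}

No FD produces {ZipCode}, so it must be in every candidate key.
{Bedrooms, ZipCode}⁺ = {Bedrooms, City, OfficeID, Price, ZipCode}, which is every attribute, so {Bedrooms, ZipCode} is a candidate key.
{OfficeID, ZipCode}⁺ = {Bedrooms, City, OfficeID, Price, ZipCode}, which is every attribute, so {OfficeID, ZipCode} is a candidate key.
{Price, ZipCode}⁺ = {Bedrooms, City, OfficeID, Price, ZipCode}, which is every attribute, so {Price, ZipCode} is a candidate key.
These are minimal and exhaustive — every other superkey contains one of them.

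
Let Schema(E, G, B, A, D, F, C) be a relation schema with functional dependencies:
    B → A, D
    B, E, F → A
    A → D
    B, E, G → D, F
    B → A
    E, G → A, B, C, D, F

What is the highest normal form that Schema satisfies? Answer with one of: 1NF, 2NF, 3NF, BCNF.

2NF

Candidate key: {E, G}. Prime attributes: {E, G}.
For B → A, D we have {B}⁺ = {A, B, D}; {B} is not a superkey, so BCNF fails.
Because {A, D} are non-prime and the left side of B → A, D is not a superkey, the relation is not in 3NF.
No non-prime attribute depends on a proper subset of any candidate key, so 2NF holds.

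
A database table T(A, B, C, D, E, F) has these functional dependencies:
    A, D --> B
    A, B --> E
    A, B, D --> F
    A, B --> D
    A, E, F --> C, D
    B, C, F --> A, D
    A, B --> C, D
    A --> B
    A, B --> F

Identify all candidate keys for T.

{A} is a candidate key since {A}⁺ = {A, B, C, D, E, F} covers every attribute.
{B, C, F} is a candidate key since {B, C, F}⁺ = {A, B, C, D, E, F} covers every attribute.
No proper subset of any of these is a key, and no other minimal superkey exists.

{A}, {B, C, F}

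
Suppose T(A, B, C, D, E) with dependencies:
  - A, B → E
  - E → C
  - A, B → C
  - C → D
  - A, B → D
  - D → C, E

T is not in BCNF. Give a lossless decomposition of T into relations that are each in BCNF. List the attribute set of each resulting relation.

{A, B, E}; {C, D, E}

Candidate key of the original relation: {A, B}.
{A, B, C, D, E}: {E} determines {C, D, E} here but is not a superkey — split on E → C, D, giving {C, D, E} and {A, B, E}.
{C, D, E} has no BCNF violation.
{A, B, E} has no BCNF violation.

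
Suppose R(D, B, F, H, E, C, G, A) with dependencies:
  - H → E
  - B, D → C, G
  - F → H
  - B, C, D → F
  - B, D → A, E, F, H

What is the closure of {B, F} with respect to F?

Start with {B, F}.
F → H applies; add {H} → now {B, F, H}.
H → E applies; add {E} → now {B, E, F, H}.
No further FD applies.

{B, E, F, H}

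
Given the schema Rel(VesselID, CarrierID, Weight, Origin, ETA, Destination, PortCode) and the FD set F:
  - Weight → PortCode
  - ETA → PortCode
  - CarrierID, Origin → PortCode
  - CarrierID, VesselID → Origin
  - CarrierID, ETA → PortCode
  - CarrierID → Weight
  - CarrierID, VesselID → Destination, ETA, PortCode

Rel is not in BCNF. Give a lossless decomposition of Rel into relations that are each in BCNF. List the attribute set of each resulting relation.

Candidate key of the original relation: {CarrierID, VesselID}.
In {CarrierID, Destination, ETA, Origin, PortCode, VesselID, Weight}, {Weight} is not a superkey ({Weight}⁺ restricted to this set is {PortCode, Weight}), so split on Weight → PortCode into {PortCode, Weight} and {CarrierID, Destination, ETA, Origin, VesselID, Weight}.
{PortCode, Weight} has no BCNF violation.
In {CarrierID, Destination, ETA, Origin, VesselID, Weight}, {CarrierID, Origin} is not a superkey ({CarrierID, Origin}⁺ restricted to this set is {CarrierID, Origin, Weight}), so split on CarrierID, Origin → Weight into {CarrierID, Origin, Weight} and {CarrierID, Destination, ETA, Origin, VesselID}.
In {CarrierID, Origin, Weight}, {CarrierID} is not a superkey ({CarrierID}⁺ restricted to this set is {CarrierID, Weight}), so split on CarrierID → Weight into {CarrierID, Weight} and {CarrierID, Origin}.
{CarrierID, Weight} has no BCNF violation.
{CarrierID, Origin} has no BCNF violation.
{CarrierID, Destination, ETA, Origin, VesselID} has no BCNF violation.

{CarrierID, Destination, ETA, Origin, VesselID}; {CarrierID, Weight}; {PortCode, Weight}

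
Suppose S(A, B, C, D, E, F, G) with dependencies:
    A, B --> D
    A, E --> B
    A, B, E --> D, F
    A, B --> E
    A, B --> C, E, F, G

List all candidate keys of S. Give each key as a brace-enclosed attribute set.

{A, B}, {A, E}

No FD produces {A}, so it must be in every candidate key.
Closure of {A, B} is {A, B, C, D, E, F, G}, the whole schema; {A, B} is a candidate key.
Closure of {A, E} is {A, B, C, D, E, F, G}, the whole schema; {A, E} is a candidate key.
Any other superkey properly contains one of these, so there are no further candidate keys.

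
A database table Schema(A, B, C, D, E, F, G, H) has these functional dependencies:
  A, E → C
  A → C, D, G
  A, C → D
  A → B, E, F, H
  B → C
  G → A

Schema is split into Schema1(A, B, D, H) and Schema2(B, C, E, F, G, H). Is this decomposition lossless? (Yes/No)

No

Common attributes: {B, H}; their closure is {B, C, H}.
Neither Schema1 nor Schema2 is contained in that closure, so the decomposition is lossy.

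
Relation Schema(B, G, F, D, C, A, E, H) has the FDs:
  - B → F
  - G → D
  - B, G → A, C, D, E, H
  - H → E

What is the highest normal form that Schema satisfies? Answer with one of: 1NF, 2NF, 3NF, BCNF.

Candidate key: {B, G}. Prime attributes: {B, G}.
B → F breaks BCNF: {B}⁺ = {B, F}, so {B} is not a superkey.
B → F has non-prime {F} on the right and a non-superkey on the left, so 3NF fails.
{B} is a proper subset of the key {B, G}, and {B}⁺ contains the non-prime attribute {F} — a partial dependency, so 2NF is violated.

1NF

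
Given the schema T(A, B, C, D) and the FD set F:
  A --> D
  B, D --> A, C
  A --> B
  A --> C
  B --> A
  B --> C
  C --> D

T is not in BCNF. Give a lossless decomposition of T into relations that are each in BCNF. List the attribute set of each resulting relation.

{A, B, C}; {C, D}

Candidate keys of the original relation: {A}, {B}.
Within {A, B, C, D}: {C}⁺ ∩ {A, B, C, D} = {C, D}, not the whole set, so C --> D violates BCNF; decompose into {C, D} and {A, B, C}.
{C, D} is in BCNF.
{A, B, C} is in BCNF.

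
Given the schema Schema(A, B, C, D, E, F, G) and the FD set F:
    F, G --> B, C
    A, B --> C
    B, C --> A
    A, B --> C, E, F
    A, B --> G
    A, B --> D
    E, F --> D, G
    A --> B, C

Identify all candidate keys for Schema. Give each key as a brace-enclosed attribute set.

{A}, {B, C}, {E, F}, {F, G}

{A}⁺ = {A, B, C, D, E, F, G}, which is every attribute, so {A} is a candidate key.
{B, C}⁺ = {A, B, C, D, E, F, G}, which is every attribute, so {B, C} is a candidate key.
{E, F}⁺ = {A, B, C, D, E, F, G}, which is every attribute, so {E, F} is a candidate key.
{F, G}⁺ = {A, B, C, D, E, F, G}, which is every attribute, so {F, G} is a candidate key.
These are minimal and exhaustive — every other superkey contains one of them.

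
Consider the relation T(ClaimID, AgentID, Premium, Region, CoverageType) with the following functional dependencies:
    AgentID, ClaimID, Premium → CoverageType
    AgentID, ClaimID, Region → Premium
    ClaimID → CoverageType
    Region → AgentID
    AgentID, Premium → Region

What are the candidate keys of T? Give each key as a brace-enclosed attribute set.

No FD produces {ClaimID}, so it must be in every candidate key.
{ClaimID, Region}⁺ = {AgentID, ClaimID, CoverageType, Premium, Region} — all of the relation — so {ClaimID, Region} is a candidate key.
{AgentID, ClaimID, Premium}⁺ = {AgentID, ClaimID, CoverageType, Premium, Region} — all of the relation — so {AgentID, ClaimID, Premium} is a candidate key.
These are minimal and exhaustive — every other superkey contains one of them.

{AgentID, ClaimID, Premium}, {ClaimID, Region}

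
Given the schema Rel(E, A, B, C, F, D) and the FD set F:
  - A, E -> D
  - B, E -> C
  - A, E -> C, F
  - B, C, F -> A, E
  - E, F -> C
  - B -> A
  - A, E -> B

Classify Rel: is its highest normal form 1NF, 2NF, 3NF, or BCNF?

Candidate keys: {A, E}, {B, C, F}, {B, E}. Prime attributes: {A, B, C, E, F}.
E, F -> C: {E, F}⁺ = {C, E, F}, which is not all of the attributes, so the left side is not a superkey — BCNF is violated.
Since {C} ⊆ prime attributes and every other non-superkey FD also has a prime right side, the schema is in 3NF.

3NF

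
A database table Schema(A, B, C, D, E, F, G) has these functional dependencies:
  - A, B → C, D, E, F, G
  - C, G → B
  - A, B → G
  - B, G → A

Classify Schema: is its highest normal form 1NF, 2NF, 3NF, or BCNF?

Candidate keys: {A, B}, {B, G}, {C, G}. Prime attributes: {A, B, C, G}.
The left-hand side of every FD is a superkey, so BCNF is satisfied.

BCNF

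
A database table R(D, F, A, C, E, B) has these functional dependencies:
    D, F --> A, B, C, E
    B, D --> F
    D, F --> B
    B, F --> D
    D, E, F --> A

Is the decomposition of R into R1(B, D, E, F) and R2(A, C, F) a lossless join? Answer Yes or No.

The shared attributes are {F} and {F}⁺ = {F}.
The closure covers neither R1 nor R2 entirely; the join is not lossless.

No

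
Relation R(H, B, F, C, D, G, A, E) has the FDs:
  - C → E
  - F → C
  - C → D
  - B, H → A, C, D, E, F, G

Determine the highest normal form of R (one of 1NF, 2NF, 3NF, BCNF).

Candidate key: {B, H}. Prime attributes: {B, H}.
C → E breaks BCNF: {C}⁺ = {C, D, E}, so {C} is not a superkey.
C → E determines the non-prime attribute {E} from a non-superkey — 3NF is violated.
No non-prime attribute depends on a proper subset of any candidate key, so 2NF holds.

2NF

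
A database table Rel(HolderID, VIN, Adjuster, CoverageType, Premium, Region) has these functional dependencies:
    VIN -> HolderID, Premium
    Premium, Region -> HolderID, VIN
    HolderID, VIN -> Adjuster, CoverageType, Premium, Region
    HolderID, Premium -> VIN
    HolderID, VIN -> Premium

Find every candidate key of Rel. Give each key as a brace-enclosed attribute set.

{HolderID, Premium}, {Premium, Region}, {VIN}

{VIN}⁺ = {Adjuster, CoverageType, HolderID, Premium, Region, VIN} — all of the relation — so {VIN} is a candidate key.
{HolderID, Premium}⁺ = {Adjuster, CoverageType, HolderID, Premium, Region, VIN} — all of the relation — so {HolderID, Premium} is a candidate key.
{Premium, Region}⁺ = {Adjuster, CoverageType, HolderID, Premium, Region, VIN} — all of the relation — so {Premium, Region} is a candidate key.
No proper subset of any of these is a key, and no other minimal superkey exists.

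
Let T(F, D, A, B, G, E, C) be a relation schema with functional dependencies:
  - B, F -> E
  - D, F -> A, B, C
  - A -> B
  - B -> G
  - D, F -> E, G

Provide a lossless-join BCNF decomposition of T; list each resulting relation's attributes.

Candidate key of the original relation: {D, F}.
In {A, B, C, D, E, F, G}, {B, F} is not a superkey ({B, F}⁺ restricted to this set is {B, E, F, G}), so split on B, F -> E, G into {B, E, F, G} and {A, B, C, D, F}.
In {B, E, F, G}, {B} is not a superkey ({B}⁺ restricted to this set is {B, G}), so split on B -> G into {B, G} and {B, E, F}.
{B, G}: every determinant is a superkey — BCNF.
{B, E, F}: every determinant is a superkey — BCNF.
In {A, B, C, D, F}, {A} is not a superkey ({A}⁺ restricted to this set is {A, B}), so split on A -> B into {A, B} and {A, C, D, F}.
{A, B}: every determinant is a superkey — BCNF.
{A, C, D, F}: every determinant is a superkey — BCNF.

{A, B}; {A, C, D, F}; {B, E, F}; {B, G}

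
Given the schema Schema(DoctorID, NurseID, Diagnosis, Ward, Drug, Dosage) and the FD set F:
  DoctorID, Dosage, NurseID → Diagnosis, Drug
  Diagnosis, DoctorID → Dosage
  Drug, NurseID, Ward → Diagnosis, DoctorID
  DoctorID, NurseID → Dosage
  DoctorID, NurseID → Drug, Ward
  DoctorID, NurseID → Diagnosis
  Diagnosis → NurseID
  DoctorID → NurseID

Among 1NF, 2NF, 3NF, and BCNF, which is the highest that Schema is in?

3NF

Candidate keys: {Diagnosis, Drug, Ward}, {DoctorID}, {Drug, NurseID, Ward}. Prime attributes: {Diagnosis, DoctorID, Drug, NurseID, Ward}.
Diagnosis → NurseID breaks BCNF: {Diagnosis}⁺ = {Diagnosis, NurseID}, so {Diagnosis} is not a superkey.
Its right-hand attributes {NurseID} are all prime, as are those of every other non-superkey FD — the relation is in 3NF.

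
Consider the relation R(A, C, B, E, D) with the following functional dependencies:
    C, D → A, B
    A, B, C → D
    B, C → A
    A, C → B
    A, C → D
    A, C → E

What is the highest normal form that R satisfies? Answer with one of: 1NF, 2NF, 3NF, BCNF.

BCNF

Candidate keys: {A, C}, {B, C}, {C, D}. Prime attributes: {A, B, C, D}.
Every FD has a superkey on the left, so the relation is in BCNF.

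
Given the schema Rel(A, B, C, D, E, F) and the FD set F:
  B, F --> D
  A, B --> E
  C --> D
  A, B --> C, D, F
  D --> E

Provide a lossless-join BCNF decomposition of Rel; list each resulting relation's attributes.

{A, B, C, F}; {B, D, F}; {D, E}

Candidate key of the original relation: {A, B}.
In {A, B, C, D, E, F}, {B, F} is not a superkey ({B, F}⁺ restricted to this set is {B, D, E, F}), so split on B, F --> D, E into {B, D, E, F} and {A, B, C, F}.
In {B, D, E, F}, {D} is not a superkey ({D}⁺ restricted to this set is {D, E}), so split on D --> E into {D, E} and {B, D, F}.
{D, E}: every determinant is a superkey — BCNF.
{B, D, F}: every determinant is a superkey — BCNF.
{A, B, C, F}: every determinant is a superkey — BCNF.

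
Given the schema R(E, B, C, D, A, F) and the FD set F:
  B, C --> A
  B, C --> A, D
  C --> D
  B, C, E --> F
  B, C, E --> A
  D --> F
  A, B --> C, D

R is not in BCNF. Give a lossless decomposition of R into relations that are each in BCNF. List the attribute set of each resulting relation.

Candidate keys of the original relation: {A, B, E}, {B, C, E}.
{A, B, C, D, E, F}: {B, C} determines {A, B, C, D, F} here but is not a superkey — split on B, C --> A, D, F, giving {A, B, C, D, F} and {B, C, E}.
{A, B, C, D, F}: {C} determines {C, D, F} here but is not a superkey — split on C --> D, F, giving {C, D, F} and {A, B, C}.
{C, D, F}: {D} determines {D, F} here but is not a superkey — split on D --> F, giving {D, F} and {C, D}.
{D, F} has no BCNF violation.
{C, D} has no BCNF violation.
{A, B, C} has no BCNF violation.
{B, C, E} has no BCNF violation.

{A, B, C}; {B, C, E}; {C, D}; {D, F}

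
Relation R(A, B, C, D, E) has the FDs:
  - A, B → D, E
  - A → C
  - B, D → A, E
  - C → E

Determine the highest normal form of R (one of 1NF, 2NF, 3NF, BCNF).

1NF

Candidate keys: {A, B}, {B, D}. Prime attributes: {A, B, D}.
For A → C we have {A}⁺ = {A, C, E}; {A} is not a superkey, so BCNF fails.
A → C has non-prime {C} on the right and a non-superkey on the left, so 3NF fails.
Since {A} ⊂ {A, B} and {A}⁺ ⊇ {C, E} with {C, E} non-prime, there is a partial dependency; 2NF fails.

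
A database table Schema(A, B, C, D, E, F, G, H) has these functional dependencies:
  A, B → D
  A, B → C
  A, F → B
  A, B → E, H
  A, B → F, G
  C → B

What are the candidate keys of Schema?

No FD produces {A}, so it must be in every candidate key.
{A, B} is a candidate key since {A, B}⁺ = {A, B, C, D, E, F, G, H} covers every attribute.
{A, C} is a candidate key since {A, C}⁺ = {A, B, C, D, E, F, G, H} covers every attribute.
{A, F} is a candidate key since {A, F}⁺ = {A, B, C, D, E, F, G, H} covers every attribute.
No proper subset of any of these is a key, and no other minimal superkey exists.

{A, B}, {A, C}, {A, F}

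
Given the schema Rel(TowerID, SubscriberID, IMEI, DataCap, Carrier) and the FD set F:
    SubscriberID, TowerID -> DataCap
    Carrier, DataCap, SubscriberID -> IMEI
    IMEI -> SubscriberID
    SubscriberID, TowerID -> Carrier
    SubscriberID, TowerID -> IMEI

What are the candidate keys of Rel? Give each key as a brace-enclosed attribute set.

{IMEI, TowerID}, {SubscriberID, TowerID}

No FD produces {TowerID}, so it must be in every candidate key.
Closure of {IMEI, TowerID} is {Carrier, DataCap, IMEI, SubscriberID, TowerID}, the whole schema; {IMEI, TowerID} is a candidate key.
Closure of {SubscriberID, TowerID} is {Carrier, DataCap, IMEI, SubscriberID, TowerID}, the whole schema; {SubscriberID, TowerID} is a candidate key.
Any other superkey properly contains one of these, so there are no further candidate keys.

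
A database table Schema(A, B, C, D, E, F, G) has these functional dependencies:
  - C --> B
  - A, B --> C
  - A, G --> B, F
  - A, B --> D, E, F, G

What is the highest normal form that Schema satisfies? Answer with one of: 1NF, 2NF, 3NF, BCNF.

Candidate keys: {A, B}, {A, C}, {A, G}. Prime attributes: {A, B, C, G}.
For C --> B we have {C}⁺ = {B, C}; {C} is not a superkey, so BCNF fails.
But every attribute on its right side ({B}) is prime, and the same holds for every other non-superkey FD, so 3NF still holds.

3NF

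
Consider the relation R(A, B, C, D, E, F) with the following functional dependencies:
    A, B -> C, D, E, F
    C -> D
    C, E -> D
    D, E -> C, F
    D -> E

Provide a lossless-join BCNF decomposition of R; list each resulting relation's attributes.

Candidate key of the original relation: {A, B}.
Within {A, B, C, D, E, F}: {C}⁺ ∩ {A, B, C, D, E, F} = {C, D, E, F}, not the whole set, so C -> D, E, F violates BCNF; decompose into {C, D, E, F} and {A, B, C}.
{C, D, E, F} has no BCNF violation.
{A, B, C} has no BCNF violation.

{A, B, C}; {C, D, E, F}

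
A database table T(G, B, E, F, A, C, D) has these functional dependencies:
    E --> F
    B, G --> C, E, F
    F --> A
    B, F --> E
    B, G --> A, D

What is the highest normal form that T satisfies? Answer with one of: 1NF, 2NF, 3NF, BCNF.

2NF

Candidate key: {B, G}. Prime attributes: {B, G}.
E --> F breaks BCNF: {E}⁺ = {A, E, F}, so {E} is not a superkey.
E --> F determines the non-prime attribute {F} from a non-superkey — 3NF is violated.
Checking every proper subset of each key, none determines a non-prime attribute — 2NF is satisfied.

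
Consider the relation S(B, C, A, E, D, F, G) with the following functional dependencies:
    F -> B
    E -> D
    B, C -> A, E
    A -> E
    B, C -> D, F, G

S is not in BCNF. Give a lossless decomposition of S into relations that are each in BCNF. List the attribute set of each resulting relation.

{A, C, F, G}; {A, E}; {B, F}; {D, E}

Candidate keys of the original relation: {B, C}, {C, F}.
In {A, B, C, D, E, F, G}, {F} is not a superkey ({F}⁺ restricted to this set is {B, F}), so split on F -> B into {B, F} and {A, C, D, E, F, G}.
{B, F} has no BCNF violation.
In {A, C, D, E, F, G}, {E} is not a superkey ({E}⁺ restricted to this set is {D, E}), so split on E -> D into {D, E} and {A, C, E, F, G}.
{D, E} has no BCNF violation.
In {A, C, E, F, G}, {A} is not a superkey ({A}⁺ restricted to this set is {A, E}), so split on A -> E into {A, E} and {A, C, F, G}.
{A, E} has no BCNF violation.
{A, C, F, G} has no BCNF violation.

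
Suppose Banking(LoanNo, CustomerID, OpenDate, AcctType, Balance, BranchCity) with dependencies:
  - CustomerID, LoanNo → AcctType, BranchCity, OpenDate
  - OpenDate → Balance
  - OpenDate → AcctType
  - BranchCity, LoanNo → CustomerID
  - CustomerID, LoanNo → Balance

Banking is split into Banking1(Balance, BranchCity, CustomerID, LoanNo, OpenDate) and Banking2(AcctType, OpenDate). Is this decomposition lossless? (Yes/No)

Yes

The shared attributes are {OpenDate} and {OpenDate}⁺ = {AcctType, Balance, OpenDate}.
Since Banking2 ⊆ {AcctType, Balance, OpenDate}, the intersection is a superkey of Banking2; the decomposition is lossless.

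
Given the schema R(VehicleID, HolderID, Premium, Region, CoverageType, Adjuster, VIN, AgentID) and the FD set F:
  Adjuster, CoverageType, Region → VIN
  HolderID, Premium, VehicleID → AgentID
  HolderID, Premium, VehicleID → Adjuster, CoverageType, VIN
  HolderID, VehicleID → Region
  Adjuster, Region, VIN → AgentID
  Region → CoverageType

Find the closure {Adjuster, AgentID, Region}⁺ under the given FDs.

{Adjuster, AgentID, CoverageType, Region, VIN}

Start with {Adjuster, AgentID, Region}.
Region → CoverageType applies; add {CoverageType} → now {Adjuster, AgentID, CoverageType, Region}.
Adjuster, CoverageType, Region → VIN applies; add {VIN} → now {Adjuster, AgentID, CoverageType, Region, VIN}.
No further FD applies.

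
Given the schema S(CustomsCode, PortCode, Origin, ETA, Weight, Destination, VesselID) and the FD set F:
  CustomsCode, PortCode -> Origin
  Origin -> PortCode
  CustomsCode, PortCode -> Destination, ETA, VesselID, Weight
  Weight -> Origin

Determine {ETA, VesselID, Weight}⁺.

Start with {ETA, VesselID, Weight}.
Weight -> Origin applies; add {Origin} → now {ETA, Origin, VesselID, Weight}.
Origin -> PortCode applies; add {PortCode} → now {ETA, Origin, PortCode, VesselID, Weight}.
No further FD applies.

{ETA, Origin, PortCode, VesselID, Weight}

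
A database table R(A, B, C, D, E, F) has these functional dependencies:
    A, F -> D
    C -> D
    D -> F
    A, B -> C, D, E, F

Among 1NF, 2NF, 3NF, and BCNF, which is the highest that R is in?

2NF

Candidate key: {A, B}. Prime attributes: {A, B}.
A, F -> D breaks BCNF: {A, F}⁺ = {A, D, F}, so {A, F} is not a superkey.
Because {D} is non-prime and the left side of A, F -> D is not a superkey, the relation is not in 3NF.
Checking every proper subset of each key, none determines a non-prime attribute — 2NF is satisfied.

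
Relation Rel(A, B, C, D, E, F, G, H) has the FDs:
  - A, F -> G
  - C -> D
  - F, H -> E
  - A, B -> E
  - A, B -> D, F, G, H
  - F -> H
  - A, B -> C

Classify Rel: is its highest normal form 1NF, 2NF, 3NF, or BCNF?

Candidate key: {A, B}. Prime attributes: {A, B}.
A, F -> G breaks BCNF: {A, F}⁺ = {A, E, F, G, H}, so {A, F} is not a superkey.
A, F -> G has non-prime {G} on the right and a non-superkey on the left, so 3NF fails.
No non-prime attribute depends on a proper subset of any candidate key, so 2NF holds.

2NF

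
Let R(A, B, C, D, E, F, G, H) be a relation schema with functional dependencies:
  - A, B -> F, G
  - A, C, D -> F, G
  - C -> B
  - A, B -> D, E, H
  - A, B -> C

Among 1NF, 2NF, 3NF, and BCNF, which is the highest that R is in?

Candidate keys: {A, B}, {A, C}. Prime attributes: {A, B, C}.
C -> B breaks BCNF: {C}⁺ = {B, C}, so {C} is not a superkey.
Since {B} ⊆ prime attributes and every other non-superkey FD also has a prime right side, the schema is in 3NF.

3NF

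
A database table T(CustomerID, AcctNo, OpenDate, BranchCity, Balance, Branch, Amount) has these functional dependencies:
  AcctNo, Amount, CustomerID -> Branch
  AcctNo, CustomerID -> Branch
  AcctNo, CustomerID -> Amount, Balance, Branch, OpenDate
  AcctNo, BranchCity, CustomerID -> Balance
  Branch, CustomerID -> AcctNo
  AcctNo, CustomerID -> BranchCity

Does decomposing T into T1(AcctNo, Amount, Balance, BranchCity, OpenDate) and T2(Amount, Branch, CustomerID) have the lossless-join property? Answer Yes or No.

Common attributes: {Amount}; their closure is {Amount}.
Neither T1 nor T2 is contained in that closure, so the decomposition is lossy.

No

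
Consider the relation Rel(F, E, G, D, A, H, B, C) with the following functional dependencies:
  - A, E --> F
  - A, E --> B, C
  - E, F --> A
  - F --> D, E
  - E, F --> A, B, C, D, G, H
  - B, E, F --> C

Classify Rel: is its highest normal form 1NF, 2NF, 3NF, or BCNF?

Candidate keys: {A, E}, {F}. Prime attributes: {A, E, F}.
Each dependency's left side is a superkey — BCNF holds.

BCNF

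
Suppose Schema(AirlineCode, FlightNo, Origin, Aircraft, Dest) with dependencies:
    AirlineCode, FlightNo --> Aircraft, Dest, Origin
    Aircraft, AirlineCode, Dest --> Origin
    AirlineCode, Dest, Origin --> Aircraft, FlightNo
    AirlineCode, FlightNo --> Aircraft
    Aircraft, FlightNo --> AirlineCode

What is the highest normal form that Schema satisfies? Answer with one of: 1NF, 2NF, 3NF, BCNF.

BCNF

Candidate keys: {Aircraft, AirlineCode, Dest}, {Aircraft, FlightNo}, {AirlineCode, Dest, Origin}, {AirlineCode, FlightNo}. Prime attributes: {Aircraft, AirlineCode, Dest, FlightNo, Origin}.
Every FD has a superkey on the left, so the relation is in BCNF.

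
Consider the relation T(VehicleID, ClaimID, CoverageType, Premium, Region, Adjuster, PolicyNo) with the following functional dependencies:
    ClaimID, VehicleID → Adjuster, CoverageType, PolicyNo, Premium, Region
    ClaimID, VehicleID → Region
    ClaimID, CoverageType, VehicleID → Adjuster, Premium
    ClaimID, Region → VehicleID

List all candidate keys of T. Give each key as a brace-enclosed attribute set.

No FD produces {ClaimID}, so it must be in every candidate key.
Closure of {ClaimID, Region} is {Adjuster, ClaimID, CoverageType, PolicyNo, Premium, Region, VehicleID}, the whole schema; {ClaimID, Region} is a candidate key.
Closure of {ClaimID, VehicleID} is {Adjuster, ClaimID, CoverageType, PolicyNo, Premium, Region, VehicleID}, the whole schema; {ClaimID, VehicleID} is a candidate key.
These are minimal and exhaustive — every other superkey contains one of them.

{ClaimID, Region}, {ClaimID, VehicleID}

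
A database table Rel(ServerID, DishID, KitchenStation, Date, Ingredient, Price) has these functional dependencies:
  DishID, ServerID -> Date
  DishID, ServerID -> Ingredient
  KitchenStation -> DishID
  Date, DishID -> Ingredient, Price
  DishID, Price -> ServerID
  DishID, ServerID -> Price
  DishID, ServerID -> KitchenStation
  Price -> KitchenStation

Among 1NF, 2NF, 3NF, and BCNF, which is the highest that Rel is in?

3NF

Candidate keys: {Date, DishID}, {Date, KitchenStation}, {DishID, ServerID}, {KitchenStation, ServerID}, {Price}. Prime attributes: {Date, DishID, KitchenStation, Price, ServerID}.
KitchenStation -> DishID: {KitchenStation}⁺ = {DishID, KitchenStation}, which is not all of the attributes, so the left side is not a superkey — BCNF is violated.
But every attribute on its right side ({DishID}) is prime, and the same holds for every other non-superkey FD, so 3NF still holds.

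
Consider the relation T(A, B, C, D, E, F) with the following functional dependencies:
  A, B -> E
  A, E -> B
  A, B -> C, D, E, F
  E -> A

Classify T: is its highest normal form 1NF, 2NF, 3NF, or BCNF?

Candidate keys: {A, B}, {E}. Prime attributes: {A, B, E}.
The left-hand side of every FD is a superkey, so BCNF is satisfied.

BCNF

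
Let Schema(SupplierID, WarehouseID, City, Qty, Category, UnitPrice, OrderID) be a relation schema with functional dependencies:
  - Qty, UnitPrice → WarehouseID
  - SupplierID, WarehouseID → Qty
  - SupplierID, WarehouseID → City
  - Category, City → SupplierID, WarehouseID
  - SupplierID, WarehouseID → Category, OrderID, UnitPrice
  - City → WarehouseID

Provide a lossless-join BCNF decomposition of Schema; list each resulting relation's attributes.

{Category, City, OrderID, Qty, SupplierID, UnitPrice}; {Qty, UnitPrice, WarehouseID}

Candidate keys of the original relation: {Category, City}, {City, SupplierID}, {Qty, SupplierID, UnitPrice}, {SupplierID, WarehouseID}.
In {Category, City, OrderID, Qty, SupplierID, UnitPrice, WarehouseID}, {Qty, UnitPrice} is not a superkey ({Qty, UnitPrice}⁺ restricted to this set is {Qty, UnitPrice, WarehouseID}), so split on Qty, UnitPrice → WarehouseID into {Qty, UnitPrice, WarehouseID} and {Category, City, OrderID, Qty, SupplierID, UnitPrice}.
{Qty, UnitPrice, WarehouseID}: every determinant is a superkey — BCNF.
{Category, City, OrderID, Qty, SupplierID, UnitPrice}: every determinant is a superkey — BCNF.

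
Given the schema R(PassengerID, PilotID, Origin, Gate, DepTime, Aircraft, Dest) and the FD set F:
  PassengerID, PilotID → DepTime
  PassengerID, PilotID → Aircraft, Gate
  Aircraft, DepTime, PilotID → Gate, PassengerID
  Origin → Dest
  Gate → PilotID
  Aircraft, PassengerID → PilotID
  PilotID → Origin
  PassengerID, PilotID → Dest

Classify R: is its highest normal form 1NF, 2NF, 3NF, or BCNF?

1NF

Candidate keys: {Aircraft, DepTime, Gate}, {Aircraft, DepTime, PilotID}, {Aircraft, PassengerID}, {Gate, PassengerID}, {PassengerID, PilotID}. Prime attributes: {Aircraft, DepTime, Gate, PassengerID, PilotID}.
For Origin → Dest we have {Origin}⁺ = {Dest, Origin}; {Origin} is not a superkey, so BCNF fails.
Because {Dest} is non-prime and the left side of Origin → Dest is not a superkey, the relation is not in 3NF.
The proper key subset {Gate} of {Gate, PassengerID} determines non-prime {Dest, Origin}, so the relation is not even in 2NF.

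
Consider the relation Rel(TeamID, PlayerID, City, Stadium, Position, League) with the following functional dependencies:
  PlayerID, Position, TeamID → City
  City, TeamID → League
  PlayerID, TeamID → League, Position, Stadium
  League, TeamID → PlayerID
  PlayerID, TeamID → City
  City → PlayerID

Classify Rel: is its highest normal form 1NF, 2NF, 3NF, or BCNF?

3NF

Candidate keys: {City, TeamID}, {League, TeamID}, {PlayerID, TeamID}. Prime attributes: {City, League, PlayerID, TeamID}.
For City → PlayerID we have {City}⁺ = {City, PlayerID}; {City} is not a superkey, so BCNF fails.
Its right-hand attributes {PlayerID} are all prime, as are those of every other non-superkey FD — the relation is in 3NF.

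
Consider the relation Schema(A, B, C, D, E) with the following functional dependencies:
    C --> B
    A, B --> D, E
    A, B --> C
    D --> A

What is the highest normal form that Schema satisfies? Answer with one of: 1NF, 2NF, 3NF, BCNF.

3NF

Candidate keys: {A, B}, {A, C}, {B, D}, {C, D}. Prime attributes: {A, B, C, D}.
C --> B breaks BCNF: {C}⁺ = {B, C}, so {C} is not a superkey.
Since {B} ⊆ prime attributes and every other non-superkey FD also has a prime right side, the schema is in 3NF.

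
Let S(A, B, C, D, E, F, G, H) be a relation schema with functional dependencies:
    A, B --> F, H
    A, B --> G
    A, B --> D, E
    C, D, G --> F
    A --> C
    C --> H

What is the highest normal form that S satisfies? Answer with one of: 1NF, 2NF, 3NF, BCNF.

1NF

Candidate key: {A, B}. Prime attributes: {A, B}.
For C, D, G --> F we have {C, D, G}⁺ = {C, D, F, G, H}; {C, D, G} is not a superkey, so BCNF fails.
C, D, G --> F has non-prime {F} on the right and a non-superkey on the left, so 3NF fails.
The proper key subset {A} of {A, B} determines non-prime {C, H}, so the relation is not even in 2NF.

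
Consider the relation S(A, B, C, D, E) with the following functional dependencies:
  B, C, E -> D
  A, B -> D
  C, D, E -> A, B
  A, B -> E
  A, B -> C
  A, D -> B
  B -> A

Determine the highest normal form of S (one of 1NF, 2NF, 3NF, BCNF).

BCNF

Candidate keys: {A, D}, {B}, {C, D, E}. Prime attributes: {A, B, C, D, E}.
Each dependency's left side is a superkey — BCNF holds.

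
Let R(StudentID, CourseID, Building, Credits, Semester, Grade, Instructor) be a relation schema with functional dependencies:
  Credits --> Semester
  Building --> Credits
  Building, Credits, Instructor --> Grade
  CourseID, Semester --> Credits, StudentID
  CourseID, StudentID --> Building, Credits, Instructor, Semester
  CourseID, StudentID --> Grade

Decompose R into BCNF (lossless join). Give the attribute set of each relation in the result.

{Building, CourseID, Instructor, StudentID}; {Building, Credits}; {Building, Grade, Instructor}; {Credits, Semester}

Candidate keys of the original relation: {Building, CourseID}, {CourseID, Credits}, {CourseID, Semester}, {CourseID, StudentID}.
In {Building, CourseID, Credits, Grade, Instructor, Semester, StudentID}, {Credits} is not a superkey ({Credits}⁺ restricted to this set is {Credits, Semester}), so split on Credits --> Semester into {Credits, Semester} and {Building, CourseID, Credits, Grade, Instructor, StudentID}.
{Credits, Semester} has no BCNF violation.
In {Building, CourseID, Credits, Grade, Instructor, StudentID}, {Building} is not a superkey ({Building}⁺ restricted to this set is {Building, Credits}), so split on Building --> Credits into {Building, Credits} and {Building, CourseID, Grade, Instructor, StudentID}.
{Building, Credits} has no BCNF violation.
In {Building, CourseID, Grade, Instructor, StudentID}, {Building, Instructor} is not a superkey ({Building, Instructor}⁺ restricted to this set is {Building, Grade, Instructor}), so split on Building, Instructor --> Grade into {Building, Grade, Instructor} and {Building, CourseID, Instructor, StudentID}.
{Building, Grade, Instructor} has no BCNF violation.
{Building, CourseID, Instructor, StudentID} has no BCNF violation.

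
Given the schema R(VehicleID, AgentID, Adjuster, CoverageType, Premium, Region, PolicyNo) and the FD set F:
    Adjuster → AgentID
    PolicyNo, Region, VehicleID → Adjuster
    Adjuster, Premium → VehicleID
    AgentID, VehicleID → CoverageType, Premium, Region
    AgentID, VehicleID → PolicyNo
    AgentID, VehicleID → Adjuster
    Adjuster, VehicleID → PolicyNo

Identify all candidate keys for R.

{Adjuster, Premium}, {Adjuster, VehicleID}, {AgentID, VehicleID}, {PolicyNo, Region, VehicleID}

{Adjuster, Premium} is a candidate key since {Adjuster, Premium}⁺ = {Adjuster, AgentID, CoverageType, PolicyNo, Premium, Region, VehicleID} covers every attribute.
{Adjuster, VehicleID} is a candidate key since {Adjuster, VehicleID}⁺ = {Adjuster, AgentID, CoverageType, PolicyNo, Premium, Region, VehicleID} covers every attribute.
{AgentID, VehicleID} is a candidate key since {AgentID, VehicleID}⁺ = {Adjuster, AgentID, CoverageType, PolicyNo, Premium, Region, VehicleID} covers every attribute.
{PolicyNo, Region, VehicleID} is a candidate key since {PolicyNo, Region, VehicleID}⁺ = {Adjuster, AgentID, CoverageType, PolicyNo, Premium, Region, VehicleID} covers every attribute.
These are minimal and exhaustive — every other superkey contains one of them.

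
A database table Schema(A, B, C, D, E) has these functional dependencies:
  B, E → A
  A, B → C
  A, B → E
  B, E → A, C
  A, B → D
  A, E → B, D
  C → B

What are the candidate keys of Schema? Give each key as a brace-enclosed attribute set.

{A, B}⁺ = {A, B, C, D, E}, which is every attribute, so {A, B} is a candidate key.
{A, C}⁺ = {A, B, C, D, E}, which is every attribute, so {A, C} is a candidate key.
{A, E}⁺ = {A, B, C, D, E}, which is every attribute, so {A, E} is a candidate key.
{B, E}⁺ = {A, B, C, D, E}, which is every attribute, so {B, E} is a candidate key.
{C, E}⁺ = {A, B, C, D, E}, which is every attribute, so {C, E} is a candidate key.
These are minimal and exhaustive — every other superkey contains one of them.

{A, B}, {A, C}, {A, E}, {B, E}, {C, E}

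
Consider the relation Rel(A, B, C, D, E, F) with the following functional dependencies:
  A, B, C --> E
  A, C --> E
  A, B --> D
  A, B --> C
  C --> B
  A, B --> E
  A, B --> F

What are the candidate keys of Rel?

No FD produces {A}, so it must be in every candidate key.
{A, B} is a candidate key since {A, B}⁺ = {A, B, C, D, E, F} covers every attribute.
{A, C} is a candidate key since {A, C}⁺ = {A, B, C, D, E, F} covers every attribute.
No proper subset of any of these is a key, and no other minimal superkey exists.

{A, B}, {A, C}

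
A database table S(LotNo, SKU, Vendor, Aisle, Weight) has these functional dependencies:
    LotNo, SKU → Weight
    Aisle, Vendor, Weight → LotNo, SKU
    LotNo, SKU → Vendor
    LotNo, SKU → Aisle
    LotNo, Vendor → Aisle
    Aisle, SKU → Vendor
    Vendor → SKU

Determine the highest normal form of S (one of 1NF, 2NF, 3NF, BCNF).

3NF

Candidate keys: {Aisle, SKU, Weight}, {Aisle, Vendor, Weight}, {LotNo, SKU}, {LotNo, Vendor}. Prime attributes: {Aisle, LotNo, SKU, Vendor, Weight}.
Aisle, SKU → Vendor breaks BCNF: {Aisle, SKU}⁺ = {Aisle, SKU, Vendor}, so {Aisle, SKU} is not a superkey.
Its right-hand attributes {Vendor} are all prime, as are those of every other non-superkey FD — the relation is in 3NF.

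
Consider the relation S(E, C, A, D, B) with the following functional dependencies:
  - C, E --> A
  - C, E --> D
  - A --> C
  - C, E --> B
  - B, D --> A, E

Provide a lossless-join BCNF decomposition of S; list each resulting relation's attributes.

{A, B, D, E}; {A, C}

Candidate keys of the original relation: {A, E}, {B, D}, {C, E}.
{A, B, C, D, E}: {A} determines {A, C} here but is not a superkey — split on A --> C, giving {A, C} and {A, B, D, E}.
{A, C} has no BCNF violation.
{A, B, D, E} has no BCNF violation.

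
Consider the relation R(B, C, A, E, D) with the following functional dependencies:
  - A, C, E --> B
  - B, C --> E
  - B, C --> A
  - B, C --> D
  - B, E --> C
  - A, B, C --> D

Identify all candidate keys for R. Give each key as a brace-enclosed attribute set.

{B, C}⁺ = {A, B, C, D, E}, which is every attribute, so {B, C} is a candidate key.
{B, E}⁺ = {A, B, C, D, E}, which is every attribute, so {B, E} is a candidate key.
{A, C, E}⁺ = {A, B, C, D, E}, which is every attribute, so {A, C, E} is a candidate key.
Any other superkey properly contains one of these, so there are no further candidate keys.

{A, C, E}, {B, C}, {B, E}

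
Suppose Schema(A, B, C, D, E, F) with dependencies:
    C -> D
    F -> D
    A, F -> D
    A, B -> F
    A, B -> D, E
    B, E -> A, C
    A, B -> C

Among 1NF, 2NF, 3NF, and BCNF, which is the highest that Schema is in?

2NF

Candidate keys: {A, B}, {B, E}. Prime attributes: {A, B, E}.
C -> D breaks BCNF: {C}⁺ = {C, D}, so {C} is not a superkey.
Because {D} is non-prime and the left side of C -> D is not a superkey, the relation is not in 3NF.
Checking every proper subset of each key, none determines a non-prime attribute — 2NF is satisfied.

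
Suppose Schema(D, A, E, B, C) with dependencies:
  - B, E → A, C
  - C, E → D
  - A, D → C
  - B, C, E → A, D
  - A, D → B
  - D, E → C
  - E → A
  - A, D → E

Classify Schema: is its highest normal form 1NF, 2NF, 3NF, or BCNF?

Candidate keys: {A, D}, {B, E}, {C, E}, {D, E}. Prime attributes: {A, B, C, D, E}.
For E → A we have {E}⁺ = {A, E}; {E} is not a superkey, so BCNF fails.
Its right-hand attributes {A} are all prime, as are those of every other non-superkey FD — the relation is in 3NF.

3NF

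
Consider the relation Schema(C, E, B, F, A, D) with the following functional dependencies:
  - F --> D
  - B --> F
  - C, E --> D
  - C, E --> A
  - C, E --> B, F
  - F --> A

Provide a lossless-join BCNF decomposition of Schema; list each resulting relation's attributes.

Candidate key of the original relation: {C, E}.
Within {A, B, C, D, E, F}: {F}⁺ ∩ {A, B, C, D, E, F} = {A, D, F}, not the whole set, so F --> A, D violates BCNF; decompose into {A, D, F} and {B, C, E, F}.
{A, D, F}: every determinant is a superkey — BCNF.
Within {B, C, E, F}: {B}⁺ ∩ {B, C, E, F} = {B, F}, not the whole set, so B --> F violates BCNF; decompose into {B, F} and {B, C, E}.
{B, F}: every determinant is a superkey — BCNF.
{B, C, E}: every determinant is a superkey — BCNF.

{A, D, F}; {B, C, E}; {B, F}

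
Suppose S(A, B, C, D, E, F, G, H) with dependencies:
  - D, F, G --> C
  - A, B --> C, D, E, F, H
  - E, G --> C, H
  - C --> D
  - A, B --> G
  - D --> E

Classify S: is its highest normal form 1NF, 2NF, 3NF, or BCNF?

Candidate key: {A, B}. Prime attributes: {A, B}.
For D, F, G --> C we have {D, F, G}⁺ = {C, D, E, F, G, H}; {D, F, G} is not a superkey, so BCNF fails.
Because {C} is non-prime and the left side of D, F, G --> C is not a superkey, the relation is not in 3NF.
No non-prime attribute depends on a proper subset of any candidate key, so 2NF holds.

2NF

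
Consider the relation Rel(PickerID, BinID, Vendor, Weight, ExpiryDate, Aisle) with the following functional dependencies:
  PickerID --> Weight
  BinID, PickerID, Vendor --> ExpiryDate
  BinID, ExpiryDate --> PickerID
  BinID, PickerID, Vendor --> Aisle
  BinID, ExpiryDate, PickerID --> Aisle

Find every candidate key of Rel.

{BinID, Vendor} never appear on the right of any FD, so every key must include all of them.
{BinID, ExpiryDate, Vendor} is a candidate key since {BinID, ExpiryDate, Vendor}⁺ = {Aisle, BinID, ExpiryDate, PickerID, Vendor, Weight} covers every attribute.
{BinID, PickerID, Vendor} is a candidate key since {BinID, PickerID, Vendor}⁺ = {Aisle, BinID, ExpiryDate, PickerID, Vendor, Weight} covers every attribute.
Any other superkey properly contains one of these, so there are no further candidate keys.

{BinID, ExpiryDate, Vendor}, {BinID, PickerID, Vendor}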